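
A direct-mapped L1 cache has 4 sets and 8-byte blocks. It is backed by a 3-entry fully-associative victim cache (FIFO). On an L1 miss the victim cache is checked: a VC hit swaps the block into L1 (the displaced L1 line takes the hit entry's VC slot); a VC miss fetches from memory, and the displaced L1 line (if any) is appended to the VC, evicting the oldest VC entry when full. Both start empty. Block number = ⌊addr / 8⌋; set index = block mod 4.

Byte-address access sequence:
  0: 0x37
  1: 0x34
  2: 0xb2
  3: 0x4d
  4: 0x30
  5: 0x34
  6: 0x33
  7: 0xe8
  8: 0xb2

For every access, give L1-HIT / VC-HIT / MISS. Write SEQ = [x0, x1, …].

#0 0x37→b6/s2 MISS; vc=[]
#1 0x34→b6/s2 L1-HIT; vc=[]
#2 0xb2→b22/s2 MISS; vc=[6]
#3 0x4d→b9/s1 MISS; vc=[6]
#4 0x30→b6/s2 VC-HIT; vc=[22]
#5 0x34→b6/s2 L1-HIT; vc=[22]
#6 0x33→b6/s2 L1-HIT; vc=[22]
#7 0xe8→b29/s1 MISS; vc=[22,9]
#8 0xb2→b22/s2 VC-HIT; vc=[6,9]

SEQ = [MISS, L1-HIT, MISS, MISS, VC-HIT, L1-HIT, L1-HIT, MISS, VC-HIT]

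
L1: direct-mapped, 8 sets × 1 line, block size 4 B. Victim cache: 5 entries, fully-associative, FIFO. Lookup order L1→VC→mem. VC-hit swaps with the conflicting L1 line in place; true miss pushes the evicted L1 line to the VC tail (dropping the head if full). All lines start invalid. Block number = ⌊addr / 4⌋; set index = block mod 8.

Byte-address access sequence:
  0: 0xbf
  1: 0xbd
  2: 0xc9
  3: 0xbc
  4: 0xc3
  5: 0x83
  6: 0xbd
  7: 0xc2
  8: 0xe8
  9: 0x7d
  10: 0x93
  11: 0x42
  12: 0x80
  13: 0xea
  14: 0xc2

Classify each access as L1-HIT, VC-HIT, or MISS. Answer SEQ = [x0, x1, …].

SEQ = [MISS, L1-HIT, MISS, L1-HIT, MISS, MISS, L1-HIT, VC-HIT, MISS, MISS, MISS, MISS, VC-HIT, L1-HIT, VC-HIT]

0: 0xbf (blk 47, set 7) → MISS  vc=[]
1: 0xbd (blk 47, set 7) → L1-HIT  vc=[]
2: 0xc9 (blk 50, set 2) → MISS  vc=[]
3: 0xbc (blk 47, set 7) → L1-HIT  vc=[]
4: 0xc3 (blk 48, set 0) → MISS  vc=[]
5: 0x83 (blk 32, set 0) → MISS  vc=[48]
6: 0xbd (blk 47, set 7) → L1-HIT  vc=[48]
7: 0xc2 (blk 48, set 0) → VC-HIT  vc=[32]
8: 0xe8 (blk 58, set 2) → MISS  vc=[32, 50]
9: 0x7d (blk 31, set 7) → MISS  vc=[32, 50, 47]
10: 0x93 (blk 36, set 4) → MISS  vc=[32, 50, 47]
11: 0x42 (blk 16, set 0) → MISS  vc=[32, 50, 47, 48]
12: 0x80 (blk 32, set 0) → VC-HIT  vc=[16, 50, 47, 48]
13: 0xea (blk 58, set 2) → L1-HIT  vc=[16, 50, 47, 48]
14: 0xc2 (blk 48, set 0) → VC-HIT  vc=[16, 50, 47, 32]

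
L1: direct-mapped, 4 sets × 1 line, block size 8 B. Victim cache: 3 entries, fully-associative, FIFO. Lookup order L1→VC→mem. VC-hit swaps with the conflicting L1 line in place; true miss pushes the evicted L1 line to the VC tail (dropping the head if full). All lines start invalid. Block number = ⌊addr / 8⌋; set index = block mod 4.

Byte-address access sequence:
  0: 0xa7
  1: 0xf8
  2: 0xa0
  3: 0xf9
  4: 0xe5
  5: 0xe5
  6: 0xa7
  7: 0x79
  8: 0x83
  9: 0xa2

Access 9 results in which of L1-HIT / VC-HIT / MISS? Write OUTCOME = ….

OUTCOME = VC-HIT

0: 0xa7 (blk 20, set 0) → MISS  vc=[]
1: 0xf8 (blk 31, set 3) → MISS  vc=[]
2: 0xa0 (blk 20, set 0) → L1-HIT  vc=[]
3: 0xf9 (blk 31, set 3) → L1-HIT  vc=[]
4: 0xe5 (blk 28, set 0) → MISS  vc=[20]
5: 0xe5 (blk 28, set 0) → L1-HIT  vc=[20]
6: 0xa7 (blk 20, set 0) → VC-HIT  vc=[28]
7: 0x79 (blk 15, set 3) → MISS  vc=[28, 31]
8: 0x83 (blk 16, set 0) → MISS  vc=[28, 31, 20]
9: 0xa2 (blk 20, set 0) → VC-HIT  vc=[28, 31, 16]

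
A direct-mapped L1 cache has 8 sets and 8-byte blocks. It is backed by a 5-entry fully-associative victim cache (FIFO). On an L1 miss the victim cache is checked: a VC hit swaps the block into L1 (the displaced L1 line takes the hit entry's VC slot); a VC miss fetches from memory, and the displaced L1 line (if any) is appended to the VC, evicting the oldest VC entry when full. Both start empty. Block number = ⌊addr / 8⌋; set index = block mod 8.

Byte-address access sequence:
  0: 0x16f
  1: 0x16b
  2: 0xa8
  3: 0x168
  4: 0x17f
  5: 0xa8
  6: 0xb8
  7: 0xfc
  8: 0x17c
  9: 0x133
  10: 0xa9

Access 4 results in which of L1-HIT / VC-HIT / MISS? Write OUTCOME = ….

#0 0x16f→b45/s5 MISS; vc=[]
#1 0x16b→b45/s5 L1-HIT; vc=[]
#2 0xa8→b21/s5 MISS; vc=[45]
#3 0x168→b45/s5 VC-HIT; vc=[21]
#4 0x17f→b47/s7 MISS; vc=[21]
#5 0xa8→b21/s5 VC-HIT; vc=[45]
#6 0xb8→b23/s7 MISS; vc=[45,47]
#7 0xfc→b31/s7 MISS; vc=[45,47,23]
#8 0x17c→b47/s7 VC-HIT; vc=[45,31,23]
#9 0x133→b38/s6 MISS; vc=[45,31,23]
#10 0xa9→b21/s5 L1-HIT; vc=[45,31,23]

OUTCOME = MISS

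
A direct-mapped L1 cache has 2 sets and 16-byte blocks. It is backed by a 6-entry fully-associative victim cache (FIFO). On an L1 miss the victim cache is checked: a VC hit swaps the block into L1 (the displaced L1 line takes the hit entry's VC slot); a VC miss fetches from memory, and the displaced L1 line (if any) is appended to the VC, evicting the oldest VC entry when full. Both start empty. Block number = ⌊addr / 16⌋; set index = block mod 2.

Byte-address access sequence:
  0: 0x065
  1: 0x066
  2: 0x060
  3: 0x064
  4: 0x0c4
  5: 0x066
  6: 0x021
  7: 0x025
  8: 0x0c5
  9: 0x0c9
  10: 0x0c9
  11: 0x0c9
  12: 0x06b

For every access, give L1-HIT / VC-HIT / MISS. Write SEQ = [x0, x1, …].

  [0] addr=0x65 blk=6 s=0: MISS | VC []
  [1] addr=0x66 blk=6 s=0: L1-HIT | VC []
  [2] addr=0x60 blk=6 s=0: L1-HIT | VC []
  [3] addr=0x64 blk=6 s=0: L1-HIT | VC []
  [4] addr=0xc4 blk=12 s=0: MISS | VC [6]
  [5] addr=0x66 blk=6 s=0: VC-HIT | VC [12]
  [6] addr=0x21 blk=2 s=0: MISS | VC [12, 6]
  [7] addr=0x25 blk=2 s=0: L1-HIT | VC [12, 6]
  [8] addr=0xc5 blk=12 s=0: VC-HIT | VC [2, 6]
  [9] addr=0xc9 blk=12 s=0: L1-HIT | VC [2, 6]
  [10] addr=0xc9 blk=12 s=0: L1-HIT | VC [2, 6]
  [11] addr=0xc9 blk=12 s=0: L1-HIT | VC [2, 6]
  [12] addr=0x6b blk=6 s=0: VC-HIT | VC [2, 12]

SEQ = [MISS, L1-HIT, L1-HIT, L1-HIT, MISS, VC-HIT, MISS, L1-HIT, VC-HIT, L1-HIT, L1-HIT, L1-HIT, VC-HIT]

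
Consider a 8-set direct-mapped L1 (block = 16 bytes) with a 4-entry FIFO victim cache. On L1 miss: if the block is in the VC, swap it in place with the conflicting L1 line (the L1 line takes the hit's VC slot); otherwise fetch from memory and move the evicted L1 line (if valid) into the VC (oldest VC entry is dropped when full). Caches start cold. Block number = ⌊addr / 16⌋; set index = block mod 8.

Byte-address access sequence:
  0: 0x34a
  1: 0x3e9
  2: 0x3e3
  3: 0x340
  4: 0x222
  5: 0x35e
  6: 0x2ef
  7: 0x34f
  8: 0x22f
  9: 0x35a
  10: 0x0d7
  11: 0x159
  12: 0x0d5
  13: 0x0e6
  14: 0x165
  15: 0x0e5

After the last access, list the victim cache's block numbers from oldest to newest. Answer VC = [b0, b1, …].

VC = [53, 21, 46, 22]

  [0] addr=0x34a blk=52 s=4: MISS | VC []
  [1] addr=0x3e9 blk=62 s=6: MISS | VC []
  [2] addr=0x3e3 blk=62 s=6: L1-HIT | VC []
  [3] addr=0x340 blk=52 s=4: L1-HIT | VC []
  [4] addr=0x222 blk=34 s=2: MISS | VC []
  [5] addr=0x35e blk=53 s=5: MISS | VC []
  [6] addr=0x2ef blk=46 s=6: MISS | VC [62]
  [7] addr=0x34f blk=52 s=4: L1-HIT | VC [62]
  [8] addr=0x22f blk=34 s=2: L1-HIT | VC [62]
  [9] addr=0x35a blk=53 s=5: L1-HIT | VC [62]
  [10] addr=0xd7 blk=13 s=5: MISS | VC [62, 53]
  [11] addr=0x159 blk=21 s=5: MISS | VC [62, 53, 13]
  [12] addr=0xd5 blk=13 s=5: VC-HIT | VC [62, 53, 21]
  [13] addr=0xe6 blk=14 s=6: MISS | VC [62, 53, 21, 46]
  [14] addr=0x165 blk=22 s=6: MISS | VC [53, 21, 46, 14]
  [15] addr=0xe5 blk=14 s=6: VC-HIT | VC [53, 21, 46, 22]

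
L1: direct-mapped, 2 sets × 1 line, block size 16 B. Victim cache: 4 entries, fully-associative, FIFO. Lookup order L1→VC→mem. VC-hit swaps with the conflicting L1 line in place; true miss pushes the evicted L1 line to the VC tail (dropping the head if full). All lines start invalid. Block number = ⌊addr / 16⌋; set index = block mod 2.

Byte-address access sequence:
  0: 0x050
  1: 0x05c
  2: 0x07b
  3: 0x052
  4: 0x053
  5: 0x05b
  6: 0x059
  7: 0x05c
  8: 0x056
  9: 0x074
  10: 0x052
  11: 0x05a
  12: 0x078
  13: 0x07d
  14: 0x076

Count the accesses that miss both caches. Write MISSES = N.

MISSES = 2

  [0] addr=0x50 blk=5 s=1: MISS | VC []
  [1] addr=0x5c blk=5 s=1: L1-HIT | VC []
  [2] addr=0x7b blk=7 s=1: MISS | VC [5]
  [3] addr=0x52 blk=5 s=1: VC-HIT | VC [7]
  [4] addr=0x53 blk=5 s=1: L1-HIT | VC [7]
  [5] addr=0x5b blk=5 s=1: L1-HIT | VC [7]
  [6] addr=0x59 blk=5 s=1: L1-HIT | VC [7]
  [7] addr=0x5c blk=5 s=1: L1-HIT | VC [7]
  [8] addr=0x56 blk=5 s=1: L1-HIT | VC [7]
  [9] addr=0x74 blk=7 s=1: VC-HIT | VC [5]
  [10] addr=0x52 blk=5 s=1: VC-HIT | VC [7]
  [11] addr=0x5a blk=5 s=1: L1-HIT | VC [7]
  [12] addr=0x78 blk=7 s=1: VC-HIT | VC [5]
  [13] addr=0x7d blk=7 s=1: L1-HIT | VC [5]
  [14] addr=0x76 blk=7 s=1: L1-HIT | VC [5]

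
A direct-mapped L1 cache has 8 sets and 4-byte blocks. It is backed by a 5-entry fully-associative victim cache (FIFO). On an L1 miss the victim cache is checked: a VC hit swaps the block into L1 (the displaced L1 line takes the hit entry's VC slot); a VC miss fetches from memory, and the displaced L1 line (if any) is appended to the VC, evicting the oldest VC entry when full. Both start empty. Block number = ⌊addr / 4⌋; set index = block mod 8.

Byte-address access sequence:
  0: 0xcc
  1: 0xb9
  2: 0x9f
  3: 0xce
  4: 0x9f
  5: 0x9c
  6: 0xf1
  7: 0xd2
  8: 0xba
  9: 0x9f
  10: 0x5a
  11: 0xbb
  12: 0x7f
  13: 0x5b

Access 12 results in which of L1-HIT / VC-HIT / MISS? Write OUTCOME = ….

OUTCOME = MISS

  [0] addr=0xcc blk=51 s=3: MISS | VC []
  [1] addr=0xb9 blk=46 s=6: MISS | VC []
  [2] addr=0x9f blk=39 s=7: MISS | VC []
  [3] addr=0xce blk=51 s=3: L1-HIT | VC []
  [4] addr=0x9f blk=39 s=7: L1-HIT | VC []
  [5] addr=0x9c blk=39 s=7: L1-HIT | VC []
  [6] addr=0xf1 blk=60 s=4: MISS | VC []
  [7] addr=0xd2 blk=52 s=4: MISS | VC [60]
  [8] addr=0xba blk=46 s=6: L1-HIT | VC [60]
  [9] addr=0x9f blk=39 s=7: L1-HIT | VC [60]
  [10] addr=0x5a blk=22 s=6: MISS | VC [60, 46]
  [11] addr=0xbb blk=46 s=6: VC-HIT | VC [60, 22]
  [12] addr=0x7f blk=31 s=7: MISS | VC [60, 22, 39]
  [13] addr=0x5b blk=22 s=6: VC-HIT | VC [60, 46, 39]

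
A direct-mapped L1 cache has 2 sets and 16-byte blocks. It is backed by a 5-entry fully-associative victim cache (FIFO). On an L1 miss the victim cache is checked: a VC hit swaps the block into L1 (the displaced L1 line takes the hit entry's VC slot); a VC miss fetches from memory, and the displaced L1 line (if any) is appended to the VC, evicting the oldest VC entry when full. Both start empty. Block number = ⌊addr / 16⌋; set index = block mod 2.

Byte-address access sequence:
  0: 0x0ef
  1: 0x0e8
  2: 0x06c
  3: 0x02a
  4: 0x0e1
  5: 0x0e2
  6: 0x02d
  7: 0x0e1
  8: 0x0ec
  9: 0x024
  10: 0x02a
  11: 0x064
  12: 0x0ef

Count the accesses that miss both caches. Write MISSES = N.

MISSES = 3

  [0] addr=0xef blk=14 s=0: MISS | VC []
  [1] addr=0xe8 blk=14 s=0: L1-HIT | VC []
  [2] addr=0x6c blk=6 s=0: MISS | VC [14]
  [3] addr=0x2a blk=2 s=0: MISS | VC [14, 6]
  [4] addr=0xe1 blk=14 s=0: VC-HIT | VC [2, 6]
  [5] addr=0xe2 blk=14 s=0: L1-HIT | VC [2, 6]
  [6] addr=0x2d blk=2 s=0: VC-HIT | VC [14, 6]
  [7] addr=0xe1 blk=14 s=0: VC-HIT | VC [2, 6]
  [8] addr=0xec blk=14 s=0: L1-HIT | VC [2, 6]
  [9] addr=0x24 blk=2 s=0: VC-HIT | VC [14, 6]
  [10] addr=0x2a blk=2 s=0: L1-HIT | VC [14, 6]
  [11] addr=0x64 blk=6 s=0: VC-HIT | VC [14, 2]
  [12] addr=0xef blk=14 s=0: VC-HIT | VC [6, 2]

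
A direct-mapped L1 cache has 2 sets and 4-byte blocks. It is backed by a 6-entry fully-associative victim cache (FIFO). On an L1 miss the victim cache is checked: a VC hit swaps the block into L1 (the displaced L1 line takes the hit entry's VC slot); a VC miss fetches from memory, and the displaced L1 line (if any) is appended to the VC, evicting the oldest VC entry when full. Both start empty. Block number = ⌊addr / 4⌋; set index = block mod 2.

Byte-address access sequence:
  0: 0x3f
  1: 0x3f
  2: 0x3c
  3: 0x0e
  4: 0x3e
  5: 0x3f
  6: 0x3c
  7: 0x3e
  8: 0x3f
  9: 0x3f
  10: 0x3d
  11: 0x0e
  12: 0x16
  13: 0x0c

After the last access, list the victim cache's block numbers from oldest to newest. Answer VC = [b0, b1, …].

0: 0x3f (blk 15, set 1) → MISS  vc=[]
1: 0x3f (blk 15, set 1) → L1-HIT  vc=[]
2: 0x3c (blk 15, set 1) → L1-HIT  vc=[]
3: 0xe (blk 3, set 1) → MISS  vc=[15]
4: 0x3e (blk 15, set 1) → VC-HIT  vc=[3]
5: 0x3f (blk 15, set 1) → L1-HIT  vc=[3]
6: 0x3c (blk 15, set 1) → L1-HIT  vc=[3]
7: 0x3e (blk 15, set 1) → L1-HIT  vc=[3]
8: 0x3f (blk 15, set 1) → L1-HIT  vc=[3]
9: 0x3f (blk 15, set 1) → L1-HIT  vc=[3]
10: 0x3d (blk 15, set 1) → L1-HIT  vc=[3]
11: 0xe (blk 3, set 1) → VC-HIT  vc=[15]
12: 0x16 (blk 5, set 1) → MISS  vc=[15, 3]
13: 0xc (blk 3, set 1) → VC-HIT  vc=[15, 5]

VC = [15, 5]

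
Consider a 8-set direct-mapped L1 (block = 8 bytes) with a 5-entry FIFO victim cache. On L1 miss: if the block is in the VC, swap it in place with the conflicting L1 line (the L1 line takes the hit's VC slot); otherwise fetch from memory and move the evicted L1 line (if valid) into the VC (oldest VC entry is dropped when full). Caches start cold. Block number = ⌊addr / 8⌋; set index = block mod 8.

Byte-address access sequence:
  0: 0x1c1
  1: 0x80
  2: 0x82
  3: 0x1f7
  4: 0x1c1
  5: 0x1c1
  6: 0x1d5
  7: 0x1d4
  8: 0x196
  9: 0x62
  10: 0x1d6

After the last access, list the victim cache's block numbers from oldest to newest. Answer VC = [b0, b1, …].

VC = [16, 50]

0: 0x1c1 (blk 56, set 0) → MISS  vc=[]
1: 0x80 (blk 16, set 0) → MISS  vc=[56]
2: 0x82 (blk 16, set 0) → L1-HIT  vc=[56]
3: 0x1f7 (blk 62, set 6) → MISS  vc=[56]
4: 0x1c1 (blk 56, set 0) → VC-HIT  vc=[16]
5: 0x1c1 (blk 56, set 0) → L1-HIT  vc=[16]
6: 0x1d5 (blk 58, set 2) → MISS  vc=[16]
7: 0x1d4 (blk 58, set 2) → L1-HIT  vc=[16]
8: 0x196 (blk 50, set 2) → MISS  vc=[16, 58]
9: 0x62 (blk 12, set 4) → MISS  vc=[16, 58]
10: 0x1d6 (blk 58, set 2) → VC-HIT  vc=[16, 50]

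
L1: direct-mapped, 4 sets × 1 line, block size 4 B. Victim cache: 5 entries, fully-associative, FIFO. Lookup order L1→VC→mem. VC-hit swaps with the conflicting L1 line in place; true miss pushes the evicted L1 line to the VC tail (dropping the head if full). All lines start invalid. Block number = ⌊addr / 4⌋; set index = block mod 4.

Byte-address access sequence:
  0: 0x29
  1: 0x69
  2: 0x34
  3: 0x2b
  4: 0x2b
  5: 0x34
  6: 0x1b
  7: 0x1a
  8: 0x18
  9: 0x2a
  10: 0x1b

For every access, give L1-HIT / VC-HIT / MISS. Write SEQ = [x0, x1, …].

#0 0x29→b10/s2 MISS; vc=[]
#1 0x69→b26/s2 MISS; vc=[10]
#2 0x34→b13/s1 MISS; vc=[10]
#3 0x2b→b10/s2 VC-HIT; vc=[26]
#4 0x2b→b10/s2 L1-HIT; vc=[26]
#5 0x34→b13/s1 L1-HIT; vc=[26]
#6 0x1b→b6/s2 MISS; vc=[26,10]
#7 0x1a→b6/s2 L1-HIT; vc=[26,10]
#8 0x18→b6/s2 L1-HIT; vc=[26,10]
#9 0x2a→b10/s2 VC-HIT; vc=[26,6]
#10 0x1b→b6/s2 VC-HIT; vc=[26,10]

SEQ = [MISS, MISS, MISS, VC-HIT, L1-HIT, L1-HIT, MISS, L1-HIT, L1-HIT, VC-HIT, VC-HIT]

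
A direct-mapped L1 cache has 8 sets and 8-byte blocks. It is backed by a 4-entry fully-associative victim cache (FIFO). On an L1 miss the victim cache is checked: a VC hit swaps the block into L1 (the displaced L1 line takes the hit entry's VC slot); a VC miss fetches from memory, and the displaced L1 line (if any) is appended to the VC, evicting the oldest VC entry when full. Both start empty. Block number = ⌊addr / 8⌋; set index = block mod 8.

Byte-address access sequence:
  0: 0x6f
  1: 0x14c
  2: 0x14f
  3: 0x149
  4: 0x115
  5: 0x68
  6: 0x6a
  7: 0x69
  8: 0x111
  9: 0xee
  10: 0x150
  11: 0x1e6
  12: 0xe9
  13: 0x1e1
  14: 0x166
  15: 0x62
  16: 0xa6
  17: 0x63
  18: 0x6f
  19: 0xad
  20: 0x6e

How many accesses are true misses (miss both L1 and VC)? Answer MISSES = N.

#0 0x6f→b13/s5 MISS; vc=[]
#1 0x14c→b41/s1 MISS; vc=[]
#2 0x14f→b41/s1 L1-HIT; vc=[]
#3 0x149→b41/s1 L1-HIT; vc=[]
#4 0x115→b34/s2 MISS; vc=[]
#5 0x68→b13/s5 L1-HIT; vc=[]
#6 0x6a→b13/s5 L1-HIT; vc=[]
#7 0x69→b13/s5 L1-HIT; vc=[]
#8 0x111→b34/s2 L1-HIT; vc=[]
#9 0xee→b29/s5 MISS; vc=[13]
#10 0x150→b42/s2 MISS; vc=[13,34]
#11 0x1e6→b60/s4 MISS; vc=[13,34]
#12 0xe9→b29/s5 L1-HIT; vc=[13,34]
#13 0x1e1→b60/s4 L1-HIT; vc=[13,34]
#14 0x166→b44/s4 MISS; vc=[13,34,60]
#15 0x62→b12/s4 MISS; vc=[13,34,60,44]
#16 0xa6→b20/s4 MISS; vc=[34,60,44,12]
#17 0x63→b12/s4 VC-HIT; vc=[34,60,44,20]
#18 0x6f→b13/s5 MISS; vc=[60,44,20,29]
#19 0xad→b21/s5 MISS; vc=[44,20,29,13]
#20 0x6e→b13/s5 VC-HIT; vc=[44,20,29,21]

MISSES = 11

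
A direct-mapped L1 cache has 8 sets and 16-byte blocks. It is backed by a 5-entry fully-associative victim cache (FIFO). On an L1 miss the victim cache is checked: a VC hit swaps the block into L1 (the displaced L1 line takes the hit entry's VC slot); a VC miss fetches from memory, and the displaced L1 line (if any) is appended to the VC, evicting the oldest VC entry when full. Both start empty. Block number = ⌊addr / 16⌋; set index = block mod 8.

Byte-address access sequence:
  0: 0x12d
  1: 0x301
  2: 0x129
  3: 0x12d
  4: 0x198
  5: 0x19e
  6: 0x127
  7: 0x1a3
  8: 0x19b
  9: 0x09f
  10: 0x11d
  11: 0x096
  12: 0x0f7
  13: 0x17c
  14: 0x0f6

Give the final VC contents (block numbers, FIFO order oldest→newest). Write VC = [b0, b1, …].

0: 0x12d (blk 18, set 2) → MISS  vc=[]
1: 0x301 (blk 48, set 0) → MISS  vc=[]
2: 0x129 (blk 18, set 2) → L1-HIT  vc=[]
3: 0x12d (blk 18, set 2) → L1-HIT  vc=[]
4: 0x198 (blk 25, set 1) → MISS  vc=[]
5: 0x19e (blk 25, set 1) → L1-HIT  vc=[]
6: 0x127 (blk 18, set 2) → L1-HIT  vc=[]
7: 0x1a3 (blk 26, set 2) → MISS  vc=[18]
8: 0x19b (blk 25, set 1) → L1-HIT  vc=[18]
9: 0x9f (blk 9, set 1) → MISS  vc=[18, 25]
10: 0x11d (blk 17, set 1) → MISS  vc=[18, 25, 9]
11: 0x96 (blk 9, set 1) → VC-HIT  vc=[18, 25, 17]
12: 0xf7 (blk 15, set 7) → MISS  vc=[18, 25, 17]
13: 0x17c (blk 23, set 7) → MISS  vc=[18, 25, 17, 15]
14: 0xf6 (blk 15, set 7) → VC-HIT  vc=[18, 25, 17, 23]

VC = [18, 25, 17, 23]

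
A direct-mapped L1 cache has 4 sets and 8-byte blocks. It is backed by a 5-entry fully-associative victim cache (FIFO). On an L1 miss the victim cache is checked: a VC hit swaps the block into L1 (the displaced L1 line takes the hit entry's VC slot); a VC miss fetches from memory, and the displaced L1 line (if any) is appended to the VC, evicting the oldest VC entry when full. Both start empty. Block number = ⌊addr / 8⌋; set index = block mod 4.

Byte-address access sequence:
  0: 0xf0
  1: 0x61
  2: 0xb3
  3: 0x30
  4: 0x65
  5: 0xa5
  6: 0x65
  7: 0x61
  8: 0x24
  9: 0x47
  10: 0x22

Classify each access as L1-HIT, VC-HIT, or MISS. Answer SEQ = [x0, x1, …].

SEQ = [MISS, MISS, MISS, MISS, L1-HIT, MISS, VC-HIT, L1-HIT, MISS, MISS, VC-HIT]

0: 0xf0 (blk 30, set 2) → MISS  vc=[]
1: 0x61 (blk 12, set 0) → MISS  vc=[]
2: 0xb3 (blk 22, set 2) → MISS  vc=[30]
3: 0x30 (blk 6, set 2) → MISS  vc=[30, 22]
4: 0x65 (blk 12, set 0) → L1-HIT  vc=[30, 22]
5: 0xa5 (blk 20, set 0) → MISS  vc=[30, 22, 12]
6: 0x65 (blk 12, set 0) → VC-HIT  vc=[30, 22, 20]
7: 0x61 (blk 12, set 0) → L1-HIT  vc=[30, 22, 20]
8: 0x24 (blk 4, set 0) → MISS  vc=[30, 22, 20, 12]
9: 0x47 (blk 8, set 0) → MISS  vc=[30, 22, 20, 12, 4]
10: 0x22 (blk 4, set 0) → VC-HIT  vc=[30, 22, 20, 12, 8]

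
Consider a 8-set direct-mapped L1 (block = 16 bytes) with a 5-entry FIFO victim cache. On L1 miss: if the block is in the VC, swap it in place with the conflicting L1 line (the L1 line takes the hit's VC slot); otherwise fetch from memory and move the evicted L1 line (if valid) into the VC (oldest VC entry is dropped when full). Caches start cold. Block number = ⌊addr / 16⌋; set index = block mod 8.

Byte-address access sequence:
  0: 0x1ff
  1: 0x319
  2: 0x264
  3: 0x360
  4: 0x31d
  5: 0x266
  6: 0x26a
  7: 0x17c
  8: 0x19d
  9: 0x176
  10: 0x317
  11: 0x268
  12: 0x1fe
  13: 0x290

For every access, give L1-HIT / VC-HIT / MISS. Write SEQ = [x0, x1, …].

SEQ = [MISS, MISS, MISS, MISS, L1-HIT, VC-HIT, L1-HIT, MISS, MISS, L1-HIT, VC-HIT, L1-HIT, VC-HIT, MISS]

  [0] addr=0x1ff blk=31 s=7: MISS | VC []
  [1] addr=0x319 blk=49 s=1: MISS | VC []
  [2] addr=0x264 blk=38 s=6: MISS | VC []
  [3] addr=0x360 blk=54 s=6: MISS | VC [38]
  [4] addr=0x31d blk=49 s=1: L1-HIT | VC [38]
  [5] addr=0x266 blk=38 s=6: VC-HIT | VC [54]
  [6] addr=0x26a blk=38 s=6: L1-HIT | VC [54]
  [7] addr=0x17c blk=23 s=7: MISS | VC [54, 31]
  [8] addr=0x19d blk=25 s=1: MISS | VC [54, 31, 49]
  [9] addr=0x176 blk=23 s=7: L1-HIT | VC [54, 31, 49]
  [10] addr=0x317 blk=49 s=1: VC-HIT | VC [54, 31, 25]
  [11] addr=0x268 blk=38 s=6: L1-HIT | VC [54, 31, 25]
  [12] addr=0x1fe blk=31 s=7: VC-HIT | VC [54, 23, 25]
  [13] addr=0x290 blk=41 s=1: MISS | VC [54, 23, 25, 49]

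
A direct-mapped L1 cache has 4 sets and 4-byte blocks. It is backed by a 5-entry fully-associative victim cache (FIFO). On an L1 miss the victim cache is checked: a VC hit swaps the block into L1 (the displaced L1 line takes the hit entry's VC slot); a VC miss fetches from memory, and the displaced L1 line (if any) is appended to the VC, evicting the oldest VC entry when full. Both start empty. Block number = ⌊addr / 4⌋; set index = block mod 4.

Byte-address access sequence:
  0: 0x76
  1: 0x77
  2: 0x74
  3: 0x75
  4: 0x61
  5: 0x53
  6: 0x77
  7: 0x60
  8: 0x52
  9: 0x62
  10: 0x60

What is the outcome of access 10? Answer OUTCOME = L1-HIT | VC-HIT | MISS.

OUTCOME = L1-HIT

  [0] addr=0x76 blk=29 s=1: MISS | VC []
  [1] addr=0x77 blk=29 s=1: L1-HIT | VC []
  [2] addr=0x74 blk=29 s=1: L1-HIT | VC []
  [3] addr=0x75 blk=29 s=1: L1-HIT | VC []
  [4] addr=0x61 blk=24 s=0: MISS | VC []
  [5] addr=0x53 blk=20 s=0: MISS | VC [24]
  [6] addr=0x77 blk=29 s=1: L1-HIT | VC [24]
  [7] addr=0x60 blk=24 s=0: VC-HIT | VC [20]
  [8] addr=0x52 blk=20 s=0: VC-HIT | VC [24]
  [9] addr=0x62 blk=24 s=0: VC-HIT | VC [20]
  [10] addr=0x60 blk=24 s=0: L1-HIT | VC [20]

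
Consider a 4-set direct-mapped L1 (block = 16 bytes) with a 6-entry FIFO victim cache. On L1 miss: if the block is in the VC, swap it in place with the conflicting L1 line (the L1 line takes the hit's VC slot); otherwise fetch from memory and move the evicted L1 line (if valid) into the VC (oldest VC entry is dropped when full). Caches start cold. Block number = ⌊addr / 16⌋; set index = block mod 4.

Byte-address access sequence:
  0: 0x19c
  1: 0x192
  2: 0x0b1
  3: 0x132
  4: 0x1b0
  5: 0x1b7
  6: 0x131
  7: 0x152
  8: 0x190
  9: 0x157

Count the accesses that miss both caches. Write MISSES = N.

  [0] addr=0x19c blk=25 s=1: MISS | VC []
  [1] addr=0x192 blk=25 s=1: L1-HIT | VC []
  [2] addr=0xb1 blk=11 s=3: MISS | VC []
  [3] addr=0x132 blk=19 s=3: MISS | VC [11]
  [4] addr=0x1b0 blk=27 s=3: MISS | VC [11, 19]
  [5] addr=0x1b7 blk=27 s=3: L1-HIT | VC [11, 19]
  [6] addr=0x131 blk=19 s=3: VC-HIT | VC [11, 27]
  [7] addr=0x152 blk=21 s=1: MISS | VC [11, 27, 25]
  [8] addr=0x190 blk=25 s=1: VC-HIT | VC [11, 27, 21]
  [9] addr=0x157 blk=21 s=1: VC-HIT | VC [11, 27, 25]

MISSES = 5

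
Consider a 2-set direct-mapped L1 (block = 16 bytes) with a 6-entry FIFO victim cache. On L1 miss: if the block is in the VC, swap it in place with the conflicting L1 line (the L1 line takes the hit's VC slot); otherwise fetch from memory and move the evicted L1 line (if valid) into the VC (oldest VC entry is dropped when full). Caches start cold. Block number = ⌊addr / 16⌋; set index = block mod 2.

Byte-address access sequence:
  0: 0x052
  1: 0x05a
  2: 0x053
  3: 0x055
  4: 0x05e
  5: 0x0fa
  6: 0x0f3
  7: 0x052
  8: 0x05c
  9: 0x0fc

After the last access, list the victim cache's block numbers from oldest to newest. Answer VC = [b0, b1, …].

  [0] addr=0x52 blk=5 s=1: MISS | VC []
  [1] addr=0x5a blk=5 s=1: L1-HIT | VC []
  [2] addr=0x53 blk=5 s=1: L1-HIT | VC []
  [3] addr=0x55 blk=5 s=1: L1-HIT | VC []
  [4] addr=0x5e blk=5 s=1: L1-HIT | VC []
  [5] addr=0xfa blk=15 s=1: MISS | VC [5]
  [6] addr=0xf3 blk=15 s=1: L1-HIT | VC [5]
  [7] addr=0x52 blk=5 s=1: VC-HIT | VC [15]
  [8] addr=0x5c blk=5 s=1: L1-HIT | VC [15]
  [9] addr=0xfc blk=15 s=1: VC-HIT | VC [5]

VC = [5]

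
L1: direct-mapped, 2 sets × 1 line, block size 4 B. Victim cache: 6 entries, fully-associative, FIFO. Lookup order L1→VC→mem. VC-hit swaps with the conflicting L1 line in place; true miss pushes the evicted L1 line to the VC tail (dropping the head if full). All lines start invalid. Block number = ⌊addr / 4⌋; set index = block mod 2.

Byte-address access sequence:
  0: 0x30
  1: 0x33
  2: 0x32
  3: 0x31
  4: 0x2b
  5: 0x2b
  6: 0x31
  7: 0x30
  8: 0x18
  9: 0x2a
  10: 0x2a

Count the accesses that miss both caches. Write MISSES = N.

MISSES = 3

  [0] addr=0x30 blk=12 s=0: MISS | VC []
  [1] addr=0x33 blk=12 s=0: L1-HIT | VC []
  [2] addr=0x32 blk=12 s=0: L1-HIT | VC []
  [3] addr=0x31 blk=12 s=0: L1-HIT | VC []
  [4] addr=0x2b blk=10 s=0: MISS | VC [12]
  [5] addr=0x2b blk=10 s=0: L1-HIT | VC [12]
  [6] addr=0x31 blk=12 s=0: VC-HIT | VC [10]
  [7] addr=0x30 blk=12 s=0: L1-HIT | VC [10]
  [8] addr=0x18 blk=6 s=0: MISS | VC [10, 12]
  [9] addr=0x2a blk=10 s=0: VC-HIT | VC [6, 12]
  [10] addr=0x2a blk=10 s=0: L1-HIT | VC [6, 12]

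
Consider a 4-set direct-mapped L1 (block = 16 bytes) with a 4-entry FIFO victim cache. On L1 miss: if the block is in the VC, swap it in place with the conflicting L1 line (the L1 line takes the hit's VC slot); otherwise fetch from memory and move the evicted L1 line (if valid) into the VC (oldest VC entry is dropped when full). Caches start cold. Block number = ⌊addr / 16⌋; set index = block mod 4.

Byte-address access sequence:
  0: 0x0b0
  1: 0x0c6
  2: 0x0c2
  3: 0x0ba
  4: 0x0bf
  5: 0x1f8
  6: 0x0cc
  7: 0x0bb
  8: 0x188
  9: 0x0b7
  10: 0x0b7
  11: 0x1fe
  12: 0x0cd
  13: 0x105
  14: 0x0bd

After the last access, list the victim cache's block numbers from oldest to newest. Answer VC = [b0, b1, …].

VC = [31, 24, 12]

  [0] addr=0xb0 blk=11 s=3: MISS | VC []
  [1] addr=0xc6 blk=12 s=0: MISS | VC []
  [2] addr=0xc2 blk=12 s=0: L1-HIT | VC []
  [3] addr=0xba blk=11 s=3: L1-HIT | VC []
  [4] addr=0xbf blk=11 s=3: L1-HIT | VC []
  [5] addr=0x1f8 blk=31 s=3: MISS | VC [11]
  [6] addr=0xcc blk=12 s=0: L1-HIT | VC [11]
  [7] addr=0xbb blk=11 s=3: VC-HIT | VC [31]
  [8] addr=0x188 blk=24 s=0: MISS | VC [31, 12]
  [9] addr=0xb7 blk=11 s=3: L1-HIT | VC [31, 12]
  [10] addr=0xb7 blk=11 s=3: L1-HIT | VC [31, 12]
  [11] addr=0x1fe blk=31 s=3: VC-HIT | VC [11, 12]
  [12] addr=0xcd blk=12 s=0: VC-HIT | VC [11, 24]
  [13] addr=0x105 blk=16 s=0: MISS | VC [11, 24, 12]
  [14] addr=0xbd blk=11 s=3: VC-HIT | VC [31, 24, 12]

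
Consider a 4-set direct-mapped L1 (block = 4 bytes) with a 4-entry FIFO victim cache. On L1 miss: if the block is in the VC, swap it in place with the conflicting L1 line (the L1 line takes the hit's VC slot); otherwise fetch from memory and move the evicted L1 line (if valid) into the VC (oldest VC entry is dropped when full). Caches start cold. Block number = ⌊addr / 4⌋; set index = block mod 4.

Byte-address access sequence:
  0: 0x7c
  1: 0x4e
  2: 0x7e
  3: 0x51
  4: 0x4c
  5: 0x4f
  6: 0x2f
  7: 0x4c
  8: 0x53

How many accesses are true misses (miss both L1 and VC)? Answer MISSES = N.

#0 0x7c→b31/s3 MISS; vc=[]
#1 0x4e→b19/s3 MISS; vc=[31]
#2 0x7e→b31/s3 VC-HIT; vc=[19]
#3 0x51→b20/s0 MISS; vc=[19]
#4 0x4c→b19/s3 VC-HIT; vc=[31]
#5 0x4f→b19/s3 L1-HIT; vc=[31]
#6 0x2f→b11/s3 MISS; vc=[31,19]
#7 0x4c→b19/s3 VC-HIT; vc=[31,11]
#8 0x53→b20/s0 L1-HIT; vc=[31,11]

MISSES = 4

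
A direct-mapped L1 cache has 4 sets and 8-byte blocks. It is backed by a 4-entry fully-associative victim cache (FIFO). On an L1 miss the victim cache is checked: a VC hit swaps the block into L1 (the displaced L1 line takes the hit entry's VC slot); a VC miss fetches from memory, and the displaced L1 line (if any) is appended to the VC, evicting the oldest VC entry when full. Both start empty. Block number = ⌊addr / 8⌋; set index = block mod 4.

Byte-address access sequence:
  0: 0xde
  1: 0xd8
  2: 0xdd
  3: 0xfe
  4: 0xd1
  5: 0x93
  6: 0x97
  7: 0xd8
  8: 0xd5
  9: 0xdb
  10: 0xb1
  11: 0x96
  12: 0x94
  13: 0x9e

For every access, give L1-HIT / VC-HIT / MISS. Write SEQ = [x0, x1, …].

SEQ = [MISS, L1-HIT, L1-HIT, MISS, MISS, MISS, L1-HIT, VC-HIT, VC-HIT, L1-HIT, MISS, VC-HIT, L1-HIT, MISS]

#0 0xde→b27/s3 MISS; vc=[]
#1 0xd8→b27/s3 L1-HIT; vc=[]
#2 0xdd→b27/s3 L1-HIT; vc=[]
#3 0xfe→b31/s3 MISS; vc=[27]
#4 0xd1→b26/s2 MISS; vc=[27]
#5 0x93→b18/s2 MISS; vc=[27,26]
#6 0x97→b18/s2 L1-HIT; vc=[27,26]
#7 0xd8→b27/s3 VC-HIT; vc=[31,26]
#8 0xd5→b26/s2 VC-HIT; vc=[31,18]
#9 0xdb→b27/s3 L1-HIT; vc=[31,18]
#10 0xb1→b22/s2 MISS; vc=[31,18,26]
#11 0x96→b18/s2 VC-HIT; vc=[31,22,26]
#12 0x94→b18/s2 L1-HIT; vc=[31,22,26]
#13 0x9e→b19/s3 MISS; vc=[31,22,26,27]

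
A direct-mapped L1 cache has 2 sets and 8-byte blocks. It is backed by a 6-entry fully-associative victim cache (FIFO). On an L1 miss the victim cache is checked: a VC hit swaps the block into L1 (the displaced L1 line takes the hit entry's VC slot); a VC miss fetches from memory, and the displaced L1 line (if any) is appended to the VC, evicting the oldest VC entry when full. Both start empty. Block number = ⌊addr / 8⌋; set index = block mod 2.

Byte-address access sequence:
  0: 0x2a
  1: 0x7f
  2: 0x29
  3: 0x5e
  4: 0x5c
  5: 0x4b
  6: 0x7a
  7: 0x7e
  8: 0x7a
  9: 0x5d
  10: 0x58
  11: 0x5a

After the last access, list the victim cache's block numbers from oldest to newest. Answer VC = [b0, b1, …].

  [0] addr=0x2a blk=5 s=1: MISS | VC []
  [1] addr=0x7f blk=15 s=1: MISS | VC [5]
  [2] addr=0x29 blk=5 s=1: VC-HIT | VC [15]
  [3] addr=0x5e blk=11 s=1: MISS | VC [15, 5]
  [4] addr=0x5c blk=11 s=1: L1-HIT | VC [15, 5]
  [5] addr=0x4b blk=9 s=1: MISS | VC [15, 5, 11]
  [6] addr=0x7a blk=15 s=1: VC-HIT | VC [9, 5, 11]
  [7] addr=0x7e blk=15 s=1: L1-HIT | VC [9, 5, 11]
  [8] addr=0x7a blk=15 s=1: L1-HIT | VC [9, 5, 11]
  [9] addr=0x5d blk=11 s=1: VC-HIT | VC [9, 5, 15]
  [10] addr=0x58 blk=11 s=1: L1-HIT | VC [9, 5, 15]
  [11] addr=0x5a blk=11 s=1: L1-HIT | VC [9, 5, 15]

VC = [9, 5, 15]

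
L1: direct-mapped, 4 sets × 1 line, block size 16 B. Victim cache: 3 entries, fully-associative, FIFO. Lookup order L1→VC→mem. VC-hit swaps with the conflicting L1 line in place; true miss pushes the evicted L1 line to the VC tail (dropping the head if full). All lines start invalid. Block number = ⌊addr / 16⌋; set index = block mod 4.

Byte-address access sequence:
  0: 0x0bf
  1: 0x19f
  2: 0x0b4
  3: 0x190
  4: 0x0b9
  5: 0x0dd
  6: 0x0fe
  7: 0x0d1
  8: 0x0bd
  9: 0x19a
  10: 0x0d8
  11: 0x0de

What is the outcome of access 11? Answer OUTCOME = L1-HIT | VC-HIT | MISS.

OUTCOME = L1-HIT

  [0] addr=0xbf blk=11 s=3: MISS | VC []
  [1] addr=0x19f blk=25 s=1: MISS | VC []
  [2] addr=0xb4 blk=11 s=3: L1-HIT | VC []
  [3] addr=0x190 blk=25 s=1: L1-HIT | VC []
  [4] addr=0xb9 blk=11 s=3: L1-HIT | VC []
  [5] addr=0xdd blk=13 s=1: MISS | VC [25]
  [6] addr=0xfe blk=15 s=3: MISS | VC [25, 11]
  [7] addr=0xd1 blk=13 s=1: L1-HIT | VC [25, 11]
  [8] addr=0xbd blk=11 s=3: VC-HIT | VC [25, 15]
  [9] addr=0x19a blk=25 s=1: VC-HIT | VC [13, 15]
  [10] addr=0xd8 blk=13 s=1: VC-HIT | VC [25, 15]
  [11] addr=0xde blk=13 s=1: L1-HIT | VC [25, 15]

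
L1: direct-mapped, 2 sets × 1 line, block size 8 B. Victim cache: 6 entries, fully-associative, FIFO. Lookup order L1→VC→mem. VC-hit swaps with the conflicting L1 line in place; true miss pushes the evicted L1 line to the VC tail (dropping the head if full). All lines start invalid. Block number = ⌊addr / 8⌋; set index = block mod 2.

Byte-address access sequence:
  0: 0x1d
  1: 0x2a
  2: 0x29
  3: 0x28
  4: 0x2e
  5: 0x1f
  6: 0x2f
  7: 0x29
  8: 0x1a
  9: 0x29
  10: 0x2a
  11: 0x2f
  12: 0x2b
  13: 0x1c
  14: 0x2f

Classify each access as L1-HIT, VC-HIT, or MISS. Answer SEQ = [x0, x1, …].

#0 0x1d→b3/s1 MISS; vc=[]
#1 0x2a→b5/s1 MISS; vc=[3]
#2 0x29→b5/s1 L1-HIT; vc=[3]
#3 0x28→b5/s1 L1-HIT; vc=[3]
#4 0x2e→b5/s1 L1-HIT; vc=[3]
#5 0x1f→b3/s1 VC-HIT; vc=[5]
#6 0x2f→b5/s1 VC-HIT; vc=[3]
#7 0x29→b5/s1 L1-HIT; vc=[3]
#8 0x1a→b3/s1 VC-HIT; vc=[5]
#9 0x29→b5/s1 VC-HIT; vc=[3]
#10 0x2a→b5/s1 L1-HIT; vc=[3]
#11 0x2f→b5/s1 L1-HIT; vc=[3]
#12 0x2b→b5/s1 L1-HIT; vc=[3]
#13 0x1c→b3/s1 VC-HIT; vc=[5]
#14 0x2f→b5/s1 VC-HIT; vc=[3]

SEQ = [MISS, MISS, L1-HIT, L1-HIT, L1-HIT, VC-HIT, VC-HIT, L1-HIT, VC-HIT, VC-HIT, L1-HIT, L1-HIT, L1-HIT, VC-HIT, VC-HIT]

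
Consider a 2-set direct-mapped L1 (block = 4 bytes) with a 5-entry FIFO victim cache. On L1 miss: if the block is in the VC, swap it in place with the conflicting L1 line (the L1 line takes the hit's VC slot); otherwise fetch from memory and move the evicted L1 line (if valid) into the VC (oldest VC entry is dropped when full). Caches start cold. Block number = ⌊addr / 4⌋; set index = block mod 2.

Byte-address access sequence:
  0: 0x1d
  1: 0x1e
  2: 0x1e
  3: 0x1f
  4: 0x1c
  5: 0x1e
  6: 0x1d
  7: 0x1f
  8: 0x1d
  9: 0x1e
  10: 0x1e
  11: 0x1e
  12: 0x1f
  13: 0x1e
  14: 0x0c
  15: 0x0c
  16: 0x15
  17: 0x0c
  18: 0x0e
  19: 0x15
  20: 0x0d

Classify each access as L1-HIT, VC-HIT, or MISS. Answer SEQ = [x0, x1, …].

  [0] addr=0x1d blk=7 s=1: MISS | VC []
  [1] addr=0x1e blk=7 s=1: L1-HIT | VC []
  [2] addr=0x1e blk=7 s=1: L1-HIT | VC []
  [3] addr=0x1f blk=7 s=1: L1-HIT | VC []
  [4] addr=0x1c blk=7 s=1: L1-HIT | VC []
  [5] addr=0x1e blk=7 s=1: L1-HIT | VC []
  [6] addr=0x1d blk=7 s=1: L1-HIT | VC []
  [7] addr=0x1f blk=7 s=1: L1-HIT | VC []
  [8] addr=0x1d blk=7 s=1: L1-HIT | VC []
  [9] addr=0x1e blk=7 s=1: L1-HIT | VC []
  [10] addr=0x1e blk=7 s=1: L1-HIT | VC []
  [11] addr=0x1e blk=7 s=1: L1-HIT | VC []
  [12] addr=0x1f blk=7 s=1: L1-HIT | VC []
  [13] addr=0x1e blk=7 s=1: L1-HIT | VC []
  [14] addr=0xc blk=3 s=1: MISS | VC [7]
  [15] addr=0xc blk=3 s=1: L1-HIT | VC [7]
  [16] addr=0x15 blk=5 s=1: MISS | VC [7, 3]
  [17] addr=0xc blk=3 s=1: VC-HIT | VC [7, 5]
  [18] addr=0xe blk=3 s=1: L1-HIT | VC [7, 5]
  [19] addr=0x15 blk=5 s=1: VC-HIT | VC [7, 3]
  [20] addr=0xd blk=3 s=1: VC-HIT | VC [7, 5]

SEQ = [MISS, L1-HIT, L1-HIT, L1-HIT, L1-HIT, L1-HIT, L1-HIT, L1-HIT, L1-HIT, L1-HIT, L1-HIT, L1-HIT, L1-HIT, L1-HIT, MISS, L1-HIT, MISS, VC-HIT, L1-HIT, VC-HIT, VC-HIT]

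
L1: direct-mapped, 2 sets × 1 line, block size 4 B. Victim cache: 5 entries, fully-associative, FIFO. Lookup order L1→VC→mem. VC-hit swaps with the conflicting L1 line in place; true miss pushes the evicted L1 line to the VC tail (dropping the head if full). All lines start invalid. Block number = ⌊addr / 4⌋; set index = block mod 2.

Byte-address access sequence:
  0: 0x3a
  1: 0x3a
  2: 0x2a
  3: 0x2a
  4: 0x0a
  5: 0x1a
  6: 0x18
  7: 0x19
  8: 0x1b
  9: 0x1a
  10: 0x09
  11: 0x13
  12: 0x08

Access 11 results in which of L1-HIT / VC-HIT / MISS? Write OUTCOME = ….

OUTCOME = MISS

  [0] addr=0x3a blk=14 s=0: MISS | VC []
  [1] addr=0x3a blk=14 s=0: L1-HIT | VC []
  [2] addr=0x2a blk=10 s=0: MISS | VC [14]
  [3] addr=0x2a blk=10 s=0: L1-HIT | VC [14]
  [4] addr=0xa blk=2 s=0: MISS | VC [14, 10]
  [5] addr=0x1a blk=6 s=0: MISS | VC [14, 10, 2]
  [6] addr=0x18 blk=6 s=0: L1-HIT | VC [14, 10, 2]
  [7] addr=0x19 blk=6 s=0: L1-HIT | VC [14, 10, 2]
  [8] addr=0x1b blk=6 s=0: L1-HIT | VC [14, 10, 2]
  [9] addr=0x1a blk=6 s=0: L1-HIT | VC [14, 10, 2]
  [10] addr=0x9 blk=2 s=0: VC-HIT | VC [14, 10, 6]
  [11] addr=0x13 blk=4 s=0: MISS | VC [14, 10, 6, 2]
  [12] addr=0x8 blk=2 s=0: VC-HIT | VC [14, 10, 6, 4]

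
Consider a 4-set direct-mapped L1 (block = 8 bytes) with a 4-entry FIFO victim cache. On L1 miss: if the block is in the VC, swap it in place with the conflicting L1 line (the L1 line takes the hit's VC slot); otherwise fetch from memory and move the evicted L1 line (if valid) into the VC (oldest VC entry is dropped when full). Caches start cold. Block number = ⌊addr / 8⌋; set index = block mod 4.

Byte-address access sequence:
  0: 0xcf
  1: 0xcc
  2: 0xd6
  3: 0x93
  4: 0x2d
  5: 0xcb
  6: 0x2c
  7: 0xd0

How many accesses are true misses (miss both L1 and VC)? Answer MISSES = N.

MISSES = 4

#0 0xcf→b25/s1 MISS; vc=[]
#1 0xcc→b25/s1 L1-HIT; vc=[]
#2 0xd6→b26/s2 MISS; vc=[]
#3 0x93→b18/s2 MISS; vc=[26]
#4 0x2d→b5/s1 MISS; vc=[26,25]
#5 0xcb→b25/s1 VC-HIT; vc=[26,5]
#6 0x2c→b5/s1 VC-HIT; vc=[26,25]
#7 0xd0→b26/s2 VC-HIT; vc=[18,25]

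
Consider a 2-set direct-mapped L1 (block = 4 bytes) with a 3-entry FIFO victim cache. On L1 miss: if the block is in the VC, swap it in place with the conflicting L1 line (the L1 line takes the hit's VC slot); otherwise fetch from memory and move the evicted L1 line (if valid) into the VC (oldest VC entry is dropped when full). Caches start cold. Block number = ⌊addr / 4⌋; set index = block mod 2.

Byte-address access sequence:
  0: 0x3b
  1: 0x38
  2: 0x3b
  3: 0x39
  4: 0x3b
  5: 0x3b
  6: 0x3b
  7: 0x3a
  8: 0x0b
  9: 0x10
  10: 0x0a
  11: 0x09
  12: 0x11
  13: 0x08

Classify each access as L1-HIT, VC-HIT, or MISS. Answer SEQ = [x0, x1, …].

#0 0x3b→b14/s0 MISS; vc=[]
#1 0x38→b14/s0 L1-HIT; vc=[]
#2 0x3b→b14/s0 L1-HIT; vc=[]
#3 0x39→b14/s0 L1-HIT; vc=[]
#4 0x3b→b14/s0 L1-HIT; vc=[]
#5 0x3b→b14/s0 L1-HIT; vc=[]
#6 0x3b→b14/s0 L1-HIT; vc=[]
#7 0x3a→b14/s0 L1-HIT; vc=[]
#8 0xb→b2/s0 MISS; vc=[14]
#9 0x10→b4/s0 MISS; vc=[14,2]
#10 0xa→b2/s0 VC-HIT; vc=[14,4]
#11 0x9→b2/s0 L1-HIT; vc=[14,4]
#12 0x11→b4/s0 VC-HIT; vc=[14,2]
#13 0x8→b2/s0 VC-HIT; vc=[14,4]

SEQ = [MISS, L1-HIT, L1-HIT, L1-HIT, L1-HIT, L1-HIT, L1-HIT, L1-HIT, MISS, MISS, VC-HIT, L1-HIT, VC-HIT, VC-HIT]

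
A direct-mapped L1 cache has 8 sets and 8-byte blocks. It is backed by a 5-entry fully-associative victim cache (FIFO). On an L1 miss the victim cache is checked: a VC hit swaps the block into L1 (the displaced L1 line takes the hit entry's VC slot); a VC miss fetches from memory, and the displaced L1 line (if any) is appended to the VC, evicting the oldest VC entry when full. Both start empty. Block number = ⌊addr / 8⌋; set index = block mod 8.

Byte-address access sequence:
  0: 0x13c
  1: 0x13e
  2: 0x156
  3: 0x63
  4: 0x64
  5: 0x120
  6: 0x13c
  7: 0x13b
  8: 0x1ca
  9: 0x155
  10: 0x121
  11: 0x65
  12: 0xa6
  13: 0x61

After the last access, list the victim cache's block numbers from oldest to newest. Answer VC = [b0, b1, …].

0: 0x13c (blk 39, set 7) → MISS  vc=[]
1: 0x13e (blk 39, set 7) → L1-HIT  vc=[]
2: 0x156 (blk 42, set 2) → MISS  vc=[]
3: 0x63 (blk 12, set 4) → MISS  vc=[]
4: 0x64 (blk 12, set 4) → L1-HIT  vc=[]
5: 0x120 (blk 36, set 4) → MISS  vc=[12]
6: 0x13c (blk 39, set 7) → L1-HIT  vc=[12]
7: 0x13b (blk 39, set 7) → L1-HIT  vc=[12]
8: 0x1ca (blk 57, set 1) → MISS  vc=[12]
9: 0x155 (blk 42, set 2) → L1-HIT  vc=[12]
10: 0x121 (blk 36, set 4) → L1-HIT  vc=[12]
11: 0x65 (blk 12, set 4) → VC-HIT  vc=[36]
12: 0xa6 (blk 20, set 4) → MISS  vc=[36, 12]
13: 0x61 (blk 12, set 4) → VC-HIT  vc=[36, 20]

VC = [36, 20]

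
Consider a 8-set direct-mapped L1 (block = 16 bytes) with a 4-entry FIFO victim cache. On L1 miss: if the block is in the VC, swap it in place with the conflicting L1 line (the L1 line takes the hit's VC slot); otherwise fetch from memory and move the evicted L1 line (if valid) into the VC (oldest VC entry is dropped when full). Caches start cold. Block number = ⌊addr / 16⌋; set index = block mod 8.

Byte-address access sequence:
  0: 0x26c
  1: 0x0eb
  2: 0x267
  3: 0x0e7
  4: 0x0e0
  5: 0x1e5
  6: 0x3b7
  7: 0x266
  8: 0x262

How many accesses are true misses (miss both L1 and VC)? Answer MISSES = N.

0: 0x26c (blk 38, set 6) → MISS  vc=[]
1: 0xeb (blk 14, set 6) → MISS  vc=[38]
2: 0x267 (blk 38, set 6) → VC-HIT  vc=[14]
3: 0xe7 (blk 14, set 6) → VC-HIT  vc=[38]
4: 0xe0 (blk 14, set 6) → L1-HIT  vc=[38]
5: 0x1e5 (blk 30, set 6) → MISS  vc=[38, 14]
6: 0x3b7 (blk 59, set 3) → MISS  vc=[38, 14]
7: 0x266 (blk 38, set 6) → VC-HIT  vc=[30, 14]
8: 0x262 (blk 38, set 6) → L1-HIT  vc=[30, 14]

MISSES = 4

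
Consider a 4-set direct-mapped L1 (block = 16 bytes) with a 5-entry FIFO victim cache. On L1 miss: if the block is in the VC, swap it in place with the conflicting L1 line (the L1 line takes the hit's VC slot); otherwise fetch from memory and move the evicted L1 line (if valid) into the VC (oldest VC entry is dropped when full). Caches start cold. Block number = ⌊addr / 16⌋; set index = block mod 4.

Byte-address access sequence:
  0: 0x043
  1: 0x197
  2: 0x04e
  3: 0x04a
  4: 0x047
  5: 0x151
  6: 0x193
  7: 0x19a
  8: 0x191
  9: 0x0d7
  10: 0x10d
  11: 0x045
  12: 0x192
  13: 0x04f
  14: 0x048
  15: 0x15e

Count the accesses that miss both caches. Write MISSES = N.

MISSES = 5

0: 0x43 (blk 4, set 0) → MISS  vc=[]
1: 0x197 (blk 25, set 1) → MISS  vc=[]
2: 0x4e (blk 4, set 0) → L1-HIT  vc=[]
3: 0x4a (blk 4, set 0) → L1-HIT  vc=[]
4: 0x47 (blk 4, set 0) → L1-HIT  vc=[]
5: 0x151 (blk 21, set 1) → MISS  vc=[25]
6: 0x193 (blk 25, set 1) → VC-HIT  vc=[21]
7: 0x19a (blk 25, set 1) → L1-HIT  vc=[21]
8: 0x191 (blk 25, set 1) → L1-HIT  vc=[21]
9: 0xd7 (blk 13, set 1) → MISS  vc=[21, 25]
10: 0x10d (blk 16, set 0) → MISS  vc=[21, 25, 4]
11: 0x45 (blk 4, set 0) → VC-HIT  vc=[21, 25, 16]
12: 0x192 (blk 25, set 1) → VC-HIT  vc=[21, 13, 16]
13: 0x4f (blk 4, set 0) → L1-HIT  vc=[21, 13, 16]
14: 0x48 (blk 4, set 0) → L1-HIT  vc=[21, 13, 16]
15: 0x15e (blk 21, set 1) → VC-HIT  vc=[25, 13, 16]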